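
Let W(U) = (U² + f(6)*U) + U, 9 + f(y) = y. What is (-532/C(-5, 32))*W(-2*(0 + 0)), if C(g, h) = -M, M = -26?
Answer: 0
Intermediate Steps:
f(y) = -9 + y
W(U) = U² - 2*U (W(U) = (U² + (-9 + 6)*U) + U = (U² - 3*U) + U = U² - 2*U)
C(g, h) = 26 (C(g, h) = -1*(-26) = 26)
(-532/C(-5, 32))*W(-2*(0 + 0)) = (-532/26)*((-2*(0 + 0))*(-2 - 2*(0 + 0))) = (-532*1/26)*((-2*0)*(-2 - 2*0)) = -0*(-2 + 0) = -0*(-2) = -266/13*0 = 0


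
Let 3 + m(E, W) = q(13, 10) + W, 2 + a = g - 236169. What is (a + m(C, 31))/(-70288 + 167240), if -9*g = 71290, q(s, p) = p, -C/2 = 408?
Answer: -2196487/872568 ≈ -2.5173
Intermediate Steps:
C = -816 (C = -2*408 = -816)
g = -71290/9 (g = -⅑*71290 = -71290/9 ≈ -7921.1)
a = -2196829/9 (a = -2 + (-71290/9 - 236169) = -2 - 2196811/9 = -2196829/9 ≈ -2.4409e+5)
m(E, W) = 7 + W (m(E, W) = -3 + (10 + W) = 7 + W)
(a + m(C, 31))/(-70288 + 167240) = (-2196829/9 + (7 + 31))/(-70288 + 167240) = (-2196829/9 + 38)/96952 = -2196487/9*1/96952 = -2196487/872568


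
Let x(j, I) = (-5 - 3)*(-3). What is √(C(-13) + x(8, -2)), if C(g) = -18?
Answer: √6 ≈ 2.4495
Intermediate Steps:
x(j, I) = 24 (x(j, I) = -8*(-3) = 24)
√(C(-13) + x(8, -2)) = √(-18 + 24) = √6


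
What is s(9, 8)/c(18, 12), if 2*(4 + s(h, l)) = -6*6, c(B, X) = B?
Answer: -11/9 ≈ -1.2222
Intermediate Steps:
s(h, l) = -22 (s(h, l) = -4 + (-6*6)/2 = -4 + (½)*(-36) = -4 - 18 = -22)
s(9, 8)/c(18, 12) = -22/18 = -22*1/18 = -11/9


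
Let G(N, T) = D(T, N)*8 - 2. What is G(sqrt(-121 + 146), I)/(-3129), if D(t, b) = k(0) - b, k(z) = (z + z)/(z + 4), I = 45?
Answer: 2/149 ≈ 0.013423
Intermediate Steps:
k(z) = 2*z/(4 + z) (k(z) = (2*z)/(4 + z) = 2*z/(4 + z))
D(t, b) = -b (D(t, b) = 2*0/(4 + 0) - b = 2*0/4 - b = 2*0*(1/4) - b = 0 - b = -b)
G(N, T) = -2 - 8*N (G(N, T) = -N*8 - 2 = -8*N - 2 = -2 - 8*N)
G(sqrt(-121 + 146), I)/(-3129) = (-2 - 8*sqrt(-121 + 146))/(-3129) = (-2 - 8*sqrt(25))*(-1/3129) = (-2 - 8*5)*(-1/3129) = (-2 - 40)*(-1/3129) = -42*(-1/3129) = 2/149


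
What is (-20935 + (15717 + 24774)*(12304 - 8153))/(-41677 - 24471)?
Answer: -84028603/33074 ≈ -2540.6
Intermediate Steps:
(-20935 + (15717 + 24774)*(12304 - 8153))/(-41677 - 24471) = (-20935 + 40491*4151)/(-66148) = (-20935 + 168078141)*(-1/66148) = 168057206*(-1/66148) = -84028603/33074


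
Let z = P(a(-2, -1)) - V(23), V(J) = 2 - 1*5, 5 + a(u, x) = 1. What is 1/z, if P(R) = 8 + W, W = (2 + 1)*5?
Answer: 1/26 ≈ 0.038462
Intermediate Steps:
W = 15 (W = 3*5 = 15)
a(u, x) = -4 (a(u, x) = -5 + 1 = -4)
V(J) = -3 (V(J) = 2 - 5 = -3)
P(R) = 23 (P(R) = 8 + 15 = 23)
z = 26 (z = 23 - 1*(-3) = 23 + 3 = 26)
1/z = 1/26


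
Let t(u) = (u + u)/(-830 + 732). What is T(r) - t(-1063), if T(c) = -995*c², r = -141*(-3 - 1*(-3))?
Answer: -1063/49 ≈ -21.694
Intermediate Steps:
r = 0 (r = -141*(-3 + 3) = -141*0 = 0)
t(u) = -u/49 (t(u) = (2*u)/(-98) = (2*u)*(-1/98) = -u/49)
T(r) - t(-1063) = -995*0² - (-1)*(-1063)/49 = -995*0 - 1*1063/49 = 0 - 1063/49 = -1063/49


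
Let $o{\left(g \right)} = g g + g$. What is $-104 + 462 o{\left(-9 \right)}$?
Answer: $33160$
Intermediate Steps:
$o{\left(g \right)} = g + g^{2}$ ($o{\left(g \right)} = g^{2} + g = g + g^{2}$)
$-104 + 462 o{\left(-9 \right)} = -104 + 462 \left(- 9 \left(1 - 9\right)\right) = -104 + 462 \left(\left(-9\right) \left(-8\right)\right) = -104 + 462 \cdot 72 = -104 + 33264 = 33160$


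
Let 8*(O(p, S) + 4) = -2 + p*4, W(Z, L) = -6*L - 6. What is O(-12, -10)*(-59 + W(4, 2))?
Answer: 3157/4 ≈ 789.25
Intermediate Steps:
W(Z, L) = -6 - 6*L
O(p, S) = -17/4 + p/2 (O(p, S) = -4 + (-2 + p*4)/8 = -4 + (-2 + 4*p)/8 = -4 + (-¼ + p/2) = -17/4 + p/2)
O(-12, -10)*(-59 + W(4, 2)) = (-17/4 + (½)*(-12))*(-59 + (-6 - 6*2)) = (-17/4 - 6)*(-59 + (-6 - 12)) = -41*(-59 - 18)/4 = -41/4*(-77) = 3157/4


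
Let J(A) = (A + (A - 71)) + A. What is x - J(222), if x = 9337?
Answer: 8742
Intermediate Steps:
J(A) = -71 + 3*A (J(A) = (A + (-71 + A)) + A = (-71 + 2*A) + A = -71 + 3*A)
x - J(222) = 9337 - (-71 + 3*222) = 9337 - (-71 + 666) = 9337 - 1*595 = 9337 - 595 = 8742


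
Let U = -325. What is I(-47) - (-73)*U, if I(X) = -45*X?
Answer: -21610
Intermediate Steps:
I(-47) - (-73)*U = -45*(-47) - (-73)*(-325) = 2115 - 1*23725 = 2115 - 23725 = -21610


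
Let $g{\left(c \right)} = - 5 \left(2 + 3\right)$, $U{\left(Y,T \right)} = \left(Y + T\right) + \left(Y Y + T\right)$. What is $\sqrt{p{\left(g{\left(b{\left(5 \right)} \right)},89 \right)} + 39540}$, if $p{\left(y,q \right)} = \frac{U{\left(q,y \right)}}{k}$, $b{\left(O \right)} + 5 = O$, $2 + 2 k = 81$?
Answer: $\frac{2 \sqrt{62006705}}{79} \approx 199.35$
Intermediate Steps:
$k = \frac{79}{2}$ ($k = -1 + \frac{1}{2} \cdot 81 = -1 + \frac{81}{2} = \frac{79}{2} \approx 39.5$)
$b{\left(O \right)} = -5 + O$
$U{\left(Y,T \right)} = Y + Y^{2} + 2 T$ ($U{\left(Y,T \right)} = \left(T + Y\right) + \left(Y^{2} + T\right) = \left(T + Y\right) + \left(T + Y^{2}\right) = Y + Y^{2} + 2 T$)
$g{\left(c \right)} = -25$ ($g{\left(c \right)} = \left(-5\right) 5 = -25$)
$p{\left(y,q \right)} = \frac{2 q}{79} + \frac{2 q^{2}}{79} + \frac{4 y}{79}$ ($p{\left(y,q \right)} = \frac{q + q^{2} + 2 y}{\frac{79}{2}} = \left(q + q^{2} + 2 y\right) \frac{2}{79} = \frac{2 q}{79} + \frac{2 q^{2}}{79} + \frac{4 y}{79}$)
$\sqrt{p{\left(g{\left(b{\left(5 \right)} \right)},89 \right)} + 39540} = \sqrt{\left(\frac{2}{79} \cdot 89 + \frac{2 \cdot 89^{2}}{79} + \frac{4}{79} \left(-25\right)\right) + 39540} = \sqrt{\left(\frac{178}{79} + \frac{2}{79} \cdot 7921 - \frac{100}{79}\right) + 39540} = \sqrt{\left(\frac{178}{79} + \frac{15842}{79} - \frac{100}{79}\right) + 39540} = \sqrt{\frac{15920}{79} + 39540} = \sqrt{\frac{3139580}{79}} = \frac{2 \sqrt{62006705}}{79}$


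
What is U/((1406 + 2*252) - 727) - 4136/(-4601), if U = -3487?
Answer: -11150799/5442983 ≈ -2.0487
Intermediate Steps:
U/((1406 + 2*252) - 727) - 4136/(-4601) = -3487/((1406 + 2*252) - 727) - 4136/(-4601) = -3487/((1406 + 504) - 727) - 4136*(-1/4601) = -3487/(1910 - 727) + 4136/4601 = -3487/1183 + 4136/4601 = -11150799/5442983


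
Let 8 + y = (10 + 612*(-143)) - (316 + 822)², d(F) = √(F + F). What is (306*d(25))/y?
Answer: -765*√2/691279 ≈ -0.0015650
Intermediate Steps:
d(F) = √2*√F (d(F) = √(2*F) = √2*√F)
y = -1382558 (y = -8 + ((10 + 612*(-143)) - (316 + 822)²) = -8 + ((10 - 87516) - 1*1138²) = -8 + (-87506 - 1*1295044) = -8 + (-87506 - 1295044) = -8 - 1382550 = -1382558)
(306*d(25))/y = (306*(√2*√25))/(-1382558) = (306*(√2*5))*(-1/1382558) = (306*(5*√2))*(-1/1382558) = (1530*√2)*(-1/1382558) = -765*√2/691279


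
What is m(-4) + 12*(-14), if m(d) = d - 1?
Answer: -173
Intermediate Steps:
m(d) = -1 + d
m(-4) + 12*(-14) = (-1 - 4) + 12*(-14) = -5 - 168 = -173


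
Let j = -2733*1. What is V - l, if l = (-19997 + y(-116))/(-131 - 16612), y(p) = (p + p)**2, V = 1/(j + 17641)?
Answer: 504309659/249604644 ≈ 2.0204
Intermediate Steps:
j = -2733
V = 1/14908 (V = 1/(-2733 + 17641) = 1/14908 ≈ 6.7078e-5)
y(p) = 4*p**2 (y(p) = (2*p)**2 = 4*p**2)
l = -33827/16743 (l = (-19997 + 4*(-116)**2)/(-131 - 16612) = (-19997 + 4*13456)/(-16743) = (-19997 + 53824)*(-1/16743) = 33827*(-1/16743) = -33827/16743 ≈ -2.0204)
V - l = 1/14908 - 1*(-33827/16743) = 1/14908 + 33827/16743 = 504309659/249604644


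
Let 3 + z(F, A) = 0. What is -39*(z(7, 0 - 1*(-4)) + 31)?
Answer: -1092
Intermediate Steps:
z(F, A) = -3 (z(F, A) = -3 + 0 = -3)
-39*(z(7, 0 - 1*(-4)) + 31) = -39*(-3 + 31) = -39*28 = -1092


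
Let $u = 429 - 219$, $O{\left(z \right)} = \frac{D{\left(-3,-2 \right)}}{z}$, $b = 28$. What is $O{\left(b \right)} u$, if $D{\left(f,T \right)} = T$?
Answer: $-15$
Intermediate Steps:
$O{\left(z \right)} = - \frac{2}{z}$
$u = 210$
$O{\left(b \right)} u = - \frac{2}{28} \cdot 210 = \left(-2\right) \frac{1}{28} \cdot 210 = \left(- \frac{1}{14}\right) 210 = -15$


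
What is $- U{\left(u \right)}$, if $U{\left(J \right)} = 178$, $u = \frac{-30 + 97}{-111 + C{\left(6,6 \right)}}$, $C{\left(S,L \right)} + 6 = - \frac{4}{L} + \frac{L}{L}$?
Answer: $-178$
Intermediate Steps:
$C{\left(S,L \right)} = -5 - \frac{4}{L}$ ($C{\left(S,L \right)} = -6 - \left(\frac{4}{L} - \frac{L}{L}\right) = -6 + \left(- \frac{4}{L} + 1\right) = -6 + \left(1 - \frac{4}{L}\right) = -5 - \frac{4}{L}$)
$u = - \frac{201}{350}$ ($u = \frac{-30 + 97}{-111 - \left(5 + \frac{4}{6}\right)} = \frac{67}{-111 - \frac{17}{3}} = \frac{67}{- \frac{350}{3}} = 67 \left(- \frac{3}{350}\right) = - \frac{201}{350} \approx -0.57429$)
$- U{\left(u \right)} = \left(-1\right) 178 = -178$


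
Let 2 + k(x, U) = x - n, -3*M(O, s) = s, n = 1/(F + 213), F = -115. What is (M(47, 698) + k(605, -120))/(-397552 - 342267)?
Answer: -108875/217506786 ≈ -0.00050056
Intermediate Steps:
n = 1/98 (n = 1/(-115 + 213) = 1/98 ≈ 0.010204)
M(O, s) = -s/3
k(x, U) = -197/98 + x (k(x, U) = -2 + (x - 1*1/98) = -2 + (x - 1/98) = -2 + (-1/98 + x) = -197/98 + x)
(M(47, 698) + k(605, -120))/(-397552 - 342267) = (-1/3*698 + (-197/98 + 605))/(-397552 - 342267) = (-698/3 + 59093/98)/(-739819) = (108875/294)*(-1/739819) = -108875/217506786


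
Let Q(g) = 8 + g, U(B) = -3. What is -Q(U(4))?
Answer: -5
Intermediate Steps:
-Q(U(4)) = -(8 - 3) = -1*5 = -5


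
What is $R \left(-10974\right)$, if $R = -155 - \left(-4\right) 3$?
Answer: $1569282$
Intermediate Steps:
$R = -143$ ($R = -155 - -12 = -155 + 12 = -143$)
$R \left(-10974\right) = \left(-143\right) \left(-10974\right) = 1569282$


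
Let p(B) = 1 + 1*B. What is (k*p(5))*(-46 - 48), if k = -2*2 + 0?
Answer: 2256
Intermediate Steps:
k = -4 (k = -4 + 0 = -4)
p(B) = 1 + B
(k*p(5))*(-46 - 48) = (-4*(1 + 5))*(-46 - 48) = -4*6*(-94) = -24*(-94) = 2256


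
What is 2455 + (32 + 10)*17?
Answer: 3169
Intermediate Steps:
2455 + (32 + 10)*17 = 2455 + 42*17 = 2455 + 714 = 3169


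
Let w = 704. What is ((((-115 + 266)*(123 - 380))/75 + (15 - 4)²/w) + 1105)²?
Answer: 7959039665329/23040000 ≈ 3.4544e+5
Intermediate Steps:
((((-115 + 266)*(123 - 380))/75 + (15 - 4)²/w) + 1105)² = ((((-115 + 266)*(123 - 380))/75 + (15 - 4)²/704) + 1105)² = (((151*(-257))*(1/75) + 11²*(1/704)) + 1105)² = ((-38807*1/75 + 121*(1/704)) + 1105)² = ((-38807/75 + 11/64) + 1105)² = (-2482823/4800 + 1105)² = (2821177/4800)² = 7959039665329/23040000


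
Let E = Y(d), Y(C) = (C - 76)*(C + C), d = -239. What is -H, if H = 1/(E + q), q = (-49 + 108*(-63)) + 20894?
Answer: -1/164611 ≈ -6.0749e-6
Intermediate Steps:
Y(C) = 2*C*(-76 + C) (Y(C) = (-76 + C)*(2*C) = 2*C*(-76 + C))
E = 150570 (E = 2*(-239)*(-76 - 239) = 2*(-239)*(-315) = 150570)
q = 14041 (q = (-49 - 6804) + 20894 = -6853 + 20894 = 14041)
H = 1/164611 (H = 1/(150570 + 14041) = 1/164611 ≈ 6.0749e-6)
-H = -1*1/164611 = -1/164611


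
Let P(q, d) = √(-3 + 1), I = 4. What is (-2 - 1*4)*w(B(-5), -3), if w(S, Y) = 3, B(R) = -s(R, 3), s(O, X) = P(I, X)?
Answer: -18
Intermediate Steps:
P(q, d) = I*√2 (P(q, d) = √(-2) = I*√2)
s(O, X) = I*√2
B(R) = -I*√2
(-2 - 1*4)*w(B(-5), -3) = (-2 - 1*4)*3 = (-2 - 4)*3 = -6*3 = -18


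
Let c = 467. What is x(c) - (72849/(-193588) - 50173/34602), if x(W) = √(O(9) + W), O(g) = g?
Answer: 6116805911/3349265988 + 2*√119 ≈ 23.644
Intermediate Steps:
x(W) = √(9 + W)
x(c) - (72849/(-193588) - 50173/34602) = √(9 + 467) - (72849/(-193588) - 50173/34602) = √476 - (72849*(-1/193588) - 50173*1/34602) = 2*√119 - (-72849/193588 - 50173/34602) = 2*√119 - 1*(-6116805911/3349265988) = 2*√119 + 6116805911/3349265988 = 6116805911/3349265988 + 2*√119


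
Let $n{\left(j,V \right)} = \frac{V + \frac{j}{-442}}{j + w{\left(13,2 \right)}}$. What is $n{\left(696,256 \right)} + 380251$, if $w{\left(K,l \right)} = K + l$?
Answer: $\frac{59749276109}{157131} \approx 3.8025 \cdot 10^{5}$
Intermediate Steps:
$n{\left(j,V \right)} = \frac{V - \frac{j}{442}}{15 + j}$ ($n{\left(j,V \right)} = \frac{V + \frac{j}{-442}}{j + \left(13 + 2\right)} = \frac{V + j \left(- \frac{1}{442}\right)}{j + 15} = \frac{V - \frac{j}{442}}{15 + j}$)
$n{\left(696,256 \right)} + 380251 = \frac{256 - \frac{348}{221}}{15 + 696} + 380251 = \frac{256 - \frac{348}{221}}{711} + 380251 = \frac{1}{711} \cdot \frac{56228}{221} + 380251 = \frac{56228}{157131} + 380251 = \frac{59749276109}{157131}$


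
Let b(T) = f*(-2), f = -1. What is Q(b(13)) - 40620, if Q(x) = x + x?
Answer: -40616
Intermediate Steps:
b(T) = 2 (b(T) = -1*(-2) = 2)
Q(x) = 2*x
Q(b(13)) - 40620 = 2*2 - 40620 = 4 - 40620 = -40616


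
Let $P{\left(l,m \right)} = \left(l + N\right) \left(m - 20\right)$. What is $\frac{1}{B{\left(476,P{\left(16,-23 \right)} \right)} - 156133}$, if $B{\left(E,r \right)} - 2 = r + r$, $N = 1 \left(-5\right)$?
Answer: $- \frac{1}{157077} \approx -6.3663 \cdot 10^{-6}$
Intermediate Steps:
$N = -5$
$P{\left(l,m \right)} = \left(-20 + m\right) \left(-5 + l\right)$ ($P{\left(l,m \right)} = \left(l - 5\right) \left(m - 20\right) = \left(-5 + l\right) \left(-20 + m\right) = \left(-20 + m\right) \left(-5 + l\right)$)
$B{\left(E,r \right)} = 2 + 2 r$ ($B{\left(E,r \right)} = 2 + \left(r + r\right) = 2 + 2 r$)
$\frac{1}{B{\left(476,P{\left(16,-23 \right)} \right)} - 156133} = \frac{1}{\left(2 + 2 \left(100 - 320 - -115 + 16 \left(-23\right)\right)\right) - 156133} = \frac{1}{\left(2 + 2 \left(100 - 320 + 115 - 368\right)\right) - 156133} = \frac{1}{\left(2 + 2 \left(-473\right)\right) - 156133} = \frac{1}{\left(2 - 946\right) - 156133} = \frac{1}{-944 - 156133} = \frac{1}{-157077} = - \frac{1}{157077}$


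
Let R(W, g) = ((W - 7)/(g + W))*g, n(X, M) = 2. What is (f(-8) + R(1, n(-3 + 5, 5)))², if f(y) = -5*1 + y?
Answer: 289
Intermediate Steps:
f(y) = -5 + y
R(W, g) = g*(-7 + W)/(W + g) (R(W, g) = ((-7 + W)/(W + g))*g = g*(-7 + W)/(W + g))
(f(-8) + R(1, n(-3 + 5, 5)))² = ((-5 - 8) + 2*(-7 + 1)/(1 + 2))² = (-13 + 2*(-6)/3)² = (-13 + 2*(⅓)*(-6))² = (-13 - 4)² = (-17)² = 289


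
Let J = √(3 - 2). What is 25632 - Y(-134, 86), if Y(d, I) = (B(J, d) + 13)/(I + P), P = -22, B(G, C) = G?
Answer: 820217/32 ≈ 25632.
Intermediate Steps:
J = 1 (J = √1 = 1)
Y(d, I) = 14/(-22 + I) (Y(d, I) = (1 + 13)/(I - 22) = 14/(-22 + I))
25632 - Y(-134, 86) = 25632 - 14/(-22 + 86) = 25632 - 14/64 = 25632 - 1*7/32 = 25632 - 7/32 = 820217/32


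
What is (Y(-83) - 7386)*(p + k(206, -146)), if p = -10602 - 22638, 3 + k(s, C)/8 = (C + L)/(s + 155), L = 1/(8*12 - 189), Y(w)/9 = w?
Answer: 3027864130744/11191 ≈ 2.7056e+8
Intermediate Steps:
Y(w) = 9*w
L = -1/93 (L = 1/(96 - 189) = 1/(-93) = -1/93 ≈ -0.010753)
k(s, C) = -24 + 8*(-1/93 + C)/(155 + s) (k(s, C) = -24 + 8*((C - 1/93)/(s + 155)) = -24 + 8*((-1/93 + C)/(155 + s)) = -24 + 8*(-1/93 + C)/(155 + s))
p = -33240
(Y(-83) - 7386)*(p + k(206, -146)) = (9*(-83) - 7386)*(-33240 + 8*(-43246 - 279*206 + 93*(-146))/(93*(155 + 206))) = (-747 - 7386)*(-33240 + (8/93)*(-43246 - 57474 - 13578)/361) = -8133*(-33240 + (8/93)*(1/361)*(-114298)) = -8133*(-33240 - 914384/33573) = -8133*(-1116880904/33573) = 3027864130744/11191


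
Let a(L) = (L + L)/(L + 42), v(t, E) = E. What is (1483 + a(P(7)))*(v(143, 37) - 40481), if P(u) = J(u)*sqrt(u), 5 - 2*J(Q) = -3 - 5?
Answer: -50308251156/839 - 12618528*sqrt(7)/839 ≈ -6.0002e+7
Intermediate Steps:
J(Q) = 13/2 (J(Q) = 5/2 - (-3 - 5)/2 = 5/2 - 1/2*(-8) = 5/2 + 4 = 13/2)
P(u) = 13*sqrt(u)/2
a(L) = 2*L/(42 + L) (a(L) = (2*L)/(42 + L) = 2*L/(42 + L))
(1483 + a(P(7)))*(v(143, 37) - 40481) = (1483 + 2*(13*sqrt(7)/2)/(42 + 13*sqrt(7)/2))*(37 - 40481) = (1483 + 13*sqrt(7)/(42 + 13*sqrt(7)/2))*(-40444) = -59978452 - 525772*sqrt(7)/(42 + 13*sqrt(7)/2)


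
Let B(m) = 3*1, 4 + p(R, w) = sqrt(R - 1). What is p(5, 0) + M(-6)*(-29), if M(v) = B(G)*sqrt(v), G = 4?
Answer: -2 - 87*I*sqrt(6) ≈ -2.0 - 213.11*I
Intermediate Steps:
p(R, w) = -4 + sqrt(-1 + R) (p(R, w) = -4 + sqrt(R - 1) = -4 + sqrt(-1 + R))
B(m) = 3
M(v) = 3*sqrt(v)
p(5, 0) + M(-6)*(-29) = (-4 + sqrt(-1 + 5)) + (3*sqrt(-6))*(-29) = (-4 + sqrt(4)) + (3*(I*sqrt(6)))*(-29) = (-4 + 2) + (3*I*sqrt(6))*(-29) = -2 - 87*I*sqrt(6)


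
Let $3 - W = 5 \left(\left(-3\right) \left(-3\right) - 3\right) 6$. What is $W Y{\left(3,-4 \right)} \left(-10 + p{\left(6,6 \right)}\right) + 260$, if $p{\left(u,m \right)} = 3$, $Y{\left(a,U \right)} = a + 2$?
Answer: $6455$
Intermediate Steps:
$Y{\left(a,U \right)} = 2 + a$
$W = -177$ ($W = 3 - 5 \left(\left(-3\right) \left(-3\right) - 3\right) 6 = 3 - 5 \left(9 - 3\right) 6 = 3 - 5 \cdot 6 \cdot 6 = 3 - 30 \cdot 6 = 3 - 180 = -177$)
$W Y{\left(3,-4 \right)} \left(-10 + p{\left(6,6 \right)}\right) + 260 = - 177 \left(2 + 3\right) \left(-10 + 3\right) + 260 = - 177 \cdot 5 \left(-7\right) + 260 = \left(-177\right) \left(-35\right) + 260 = 6195 + 260 = 6455$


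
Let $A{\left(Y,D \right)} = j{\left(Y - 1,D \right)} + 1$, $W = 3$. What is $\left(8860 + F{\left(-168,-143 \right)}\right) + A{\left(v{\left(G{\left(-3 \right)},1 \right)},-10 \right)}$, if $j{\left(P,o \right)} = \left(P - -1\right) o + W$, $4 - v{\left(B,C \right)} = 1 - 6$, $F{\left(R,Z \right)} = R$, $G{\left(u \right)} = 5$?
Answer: $8606$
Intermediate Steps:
$v{\left(B,C \right)} = 9$ ($v{\left(B,C \right)} = 4 - \left(1 - 6\right) = 4 - -5 = 4 + 5 = 9$)
$j{\left(P,o \right)} = 3 + o \left(1 + P\right)$ ($j{\left(P,o \right)} = \left(P - -1\right) o + 3 = \left(P + 1\right) o + 3 = \left(1 + P\right) o + 3 = o \left(1 + P\right) + 3 = 3 + o \left(1 + P\right)$)
$A{\left(Y,D \right)} = 4 + D + D \left(-1 + Y\right)$ ($A{\left(Y,D \right)} = \left(3 + D + \left(Y - 1\right) D\right) + 1 = \left(3 + D + \left(-1 + Y\right) D\right) + 1 = \left(3 + D + D \left(-1 + Y\right)\right) + 1 = 4 + D + D \left(-1 + Y\right)$)
$\left(8860 + F{\left(-168,-143 \right)}\right) + A{\left(v{\left(G{\left(-3 \right)},1 \right)},-10 \right)} = \left(8860 - 168\right) + \left(4 - 90\right) = 8692 + \left(4 - 90\right) = 8692 - 86 = 8606$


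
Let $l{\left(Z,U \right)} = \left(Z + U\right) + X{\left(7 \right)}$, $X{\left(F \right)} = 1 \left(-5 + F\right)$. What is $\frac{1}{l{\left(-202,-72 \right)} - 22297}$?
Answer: $- \frac{1}{22569} \approx -4.4309 \cdot 10^{-5}$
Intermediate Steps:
$X{\left(F \right)} = -5 + F$
$l{\left(Z,U \right)} = 2 + U + Z$ ($l{\left(Z,U \right)} = \left(Z + U\right) + \left(-5 + 7\right) = \left(U + Z\right) + 2 = 2 + U + Z$)
$\frac{1}{l{\left(-202,-72 \right)} - 22297} = \frac{1}{\left(2 - 72 - 202\right) - 22297} = \frac{1}{-272 - 22297} = \frac{1}{-22569} = - \frac{1}{22569}$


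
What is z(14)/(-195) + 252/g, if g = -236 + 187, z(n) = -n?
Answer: -6922/1365 ≈ -5.0711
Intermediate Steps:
g = -49
z(14)/(-195) + 252/g = -1*14/(-195) + 252/(-49) = -14*(-1/195) + 252*(-1/49) = 14/195 - 36/7 = -6922/1365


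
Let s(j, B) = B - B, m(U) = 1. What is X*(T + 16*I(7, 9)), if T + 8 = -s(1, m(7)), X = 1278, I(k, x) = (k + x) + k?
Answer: 460080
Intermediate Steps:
I(k, x) = x + 2*k
s(j, B) = 0
T = -8 (T = -8 - 1*0 = -8 + 0 = -8)
X*(T + 16*I(7, 9)) = 1278*(-8 + 16*(9 + 2*7)) = 1278*(-8 + 16*(9 + 14)) = 1278*(-8 + 16*23) = 1278*(-8 + 368) = 1278*360 = 460080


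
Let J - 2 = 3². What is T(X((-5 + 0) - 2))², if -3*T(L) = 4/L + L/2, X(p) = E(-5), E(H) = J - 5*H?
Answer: 26569/729 ≈ 36.446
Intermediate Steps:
J = 11 (J = 2 + 3² = 2 + 9 = 11)
E(H) = 11 - 5*H
X(p) = 36 (X(p) = 11 - 5*(-5) = 11 + 25 = 36)
T(L) = -4/(3*L) - L/6 (T(L) = -(4/L + L/2)/3 = -(L/2 + 4/L)/3 = -4/(3*L) - L/6)
T(X((-5 + 0) - 2))² = ((⅙)*(-8 - 1*36²)/36)² = ((⅙)*(1/36)*(-8 - 1*1296))² = ((⅙)*(1/36)*(-8 - 1296))² = ((⅙)*(1/36)*(-1304))² = (-163/27)² = 26569/729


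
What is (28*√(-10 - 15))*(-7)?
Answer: -980*I ≈ -980.0*I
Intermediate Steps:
(28*√(-10 - 15))*(-7) = (28*√(-25))*(-7) = (28*(5*I))*(-7) = (140*I)*(-7) = -980*I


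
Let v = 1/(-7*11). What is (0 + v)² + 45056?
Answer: 267137025/5929 ≈ 45056.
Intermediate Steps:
v = -1/77 (v = 1/(-77) = -1/77 ≈ -0.012987)
(0 + v)² + 45056 = (0 - 1/77)² + 45056 = (-1/77)² + 45056 = 1/5929 + 45056 = 267137025/5929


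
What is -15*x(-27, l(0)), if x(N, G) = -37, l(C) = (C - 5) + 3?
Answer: 555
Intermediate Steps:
l(C) = -2 + C (l(C) = (-5 + C) + 3 = -2 + C)
-15*x(-27, l(0)) = -15*(-37) = 555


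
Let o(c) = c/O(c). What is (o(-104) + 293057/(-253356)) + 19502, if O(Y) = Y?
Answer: 4940909011/253356 ≈ 19502.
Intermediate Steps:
o(c) = 1 (o(c) = c/c = 1)
(o(-104) + 293057/(-253356)) + 19502 = (1 + 293057/(-253356)) + 19502 = (1 + 293057*(-1/253356)) + 19502 = (1 - 293057/253356) + 19502 = -39701/253356 + 19502 = 4940909011/253356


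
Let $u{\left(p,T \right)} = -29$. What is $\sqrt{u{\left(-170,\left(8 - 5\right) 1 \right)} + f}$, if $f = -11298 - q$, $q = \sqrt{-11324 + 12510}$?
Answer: $\sqrt{-11327 - \sqrt{1186}} \approx 106.59 i$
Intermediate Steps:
$q = \sqrt{1186} \approx 34.438$
$f = -11298 - \sqrt{1186} \approx -11332.0$
$\sqrt{u{\left(-170,\left(8 - 5\right) 1 \right)} + f} = \sqrt{-29 - \left(11298 + \sqrt{1186}\right)} = \sqrt{-11327 - \sqrt{1186}}$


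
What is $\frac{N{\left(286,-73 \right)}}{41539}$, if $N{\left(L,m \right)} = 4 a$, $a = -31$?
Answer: $- \frac{124}{41539} \approx -0.0029851$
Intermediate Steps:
$N{\left(L,m \right)} = -124$ ($N{\left(L,m \right)} = 4 \left(-31\right) = -124$)
$\frac{N{\left(286,-73 \right)}}{41539} = - \frac{124}{41539}$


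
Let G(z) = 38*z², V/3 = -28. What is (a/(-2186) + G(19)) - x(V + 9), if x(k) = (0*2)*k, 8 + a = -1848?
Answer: 14994702/1093 ≈ 13719.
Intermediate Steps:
V = -84 (V = 3*(-28) = -84)
a = -1856 (a = -8 - 1848 = -1856)
x(k) = 0 (x(k) = 0*k = 0)
(a/(-2186) + G(19)) - x(V + 9) = (-1856/(-2186) + 38*19²) - 1*0 = (-1856*(-1/2186) + 38*361) + 0 = (928/1093 + 13718) + 0 = 14994702/1093 + 0 = 14994702/1093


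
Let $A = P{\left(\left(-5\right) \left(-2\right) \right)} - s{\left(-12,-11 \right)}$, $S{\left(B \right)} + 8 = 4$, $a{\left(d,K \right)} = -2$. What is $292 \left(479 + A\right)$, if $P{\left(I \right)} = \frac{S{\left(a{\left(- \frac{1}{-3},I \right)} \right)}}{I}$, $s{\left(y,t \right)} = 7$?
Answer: $\frac{688536}{5} \approx 1.3771 \cdot 10^{5}$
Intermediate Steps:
$S{\left(B \right)} = -4$ ($S{\left(B \right)} = -8 + 4 = -4$)
$P{\left(I \right)} = - \frac{4}{I}$
$A = - \frac{37}{5}$ ($A = - \frac{4}{\left(-5\right) \left(-2\right)} - 7 = - \frac{4}{10} - 7 = \left(-4\right) \frac{1}{10} - 7 = - \frac{2}{5} - 7 = - \frac{37}{5} \approx -7.4$)
$292 \left(479 + A\right) = 292 \left(479 - \frac{37}{5}\right) = 292 \cdot \frac{2358}{5} = \frac{688536}{5}$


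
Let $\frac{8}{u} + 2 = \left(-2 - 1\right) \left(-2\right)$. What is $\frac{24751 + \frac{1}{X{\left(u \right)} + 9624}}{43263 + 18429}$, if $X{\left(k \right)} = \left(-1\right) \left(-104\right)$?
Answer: $\frac{80259243}{200046592} \approx 0.4012$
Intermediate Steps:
$u = 2$ ($u = \frac{8}{-2 + \left(-2 - 1\right) \left(-2\right)} = \frac{8}{-2 - -6} = \frac{8}{-2 + 6} = \frac{8}{4} = 8 \cdot \frac{1}{4} = 2$)
$X{\left(k \right)} = 104$
$\frac{24751 + \frac{1}{X{\left(u \right)} + 9624}}{43263 + 18429} = \frac{24751 + \frac{1}{104 + 9624}}{43263 + 18429} = \frac{24751 + \frac{1}{9728}}{61692} = \left(24751 + \frac{1}{9728}\right) \frac{1}{61692} = \frac{240777729}{9728} \cdot \frac{1}{61692} = \frac{80259243}{200046592}$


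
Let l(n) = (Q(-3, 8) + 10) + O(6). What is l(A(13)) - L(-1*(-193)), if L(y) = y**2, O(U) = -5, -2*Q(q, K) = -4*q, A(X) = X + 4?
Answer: -37250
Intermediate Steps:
A(X) = 4 + X
Q(q, K) = 2*q (Q(q, K) = -(-2)*q = 2*q)
l(n) = -1 (l(n) = (2*(-3) + 10) - 5 = (-6 + 10) - 5 = 4 - 5 = -1)
l(A(13)) - L(-1*(-193)) = -1 - (-1*(-193))**2 = -1 - 1*193**2 = -1 - 1*37249 = -1 - 37249 = -37250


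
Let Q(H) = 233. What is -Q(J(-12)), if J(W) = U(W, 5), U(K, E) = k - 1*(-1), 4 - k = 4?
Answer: -233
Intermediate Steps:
k = 0 (k = 4 - 1*4 = 4 - 4 = 0)
U(K, E) = 1 (U(K, E) = 0 - 1*(-1) = 0 + 1 = 1)
J(W) = 1
-Q(J(-12)) = -1*233 = -233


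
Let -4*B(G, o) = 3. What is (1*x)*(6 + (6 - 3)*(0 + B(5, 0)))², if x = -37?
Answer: -8325/16 ≈ -520.31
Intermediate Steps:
B(G, o) = -¾ (B(G, o) = -¼*3 = -¾)
(1*x)*(6 + (6 - 3)*(0 + B(5, 0)))² = (1*(-37))*(6 + (6 - 3)*(0 - ¾))² = -37*(6 + 3*(-¾))² = -37*(6 - 9/4)² = -37*(15/4)² = -37*225/16 = -8325/16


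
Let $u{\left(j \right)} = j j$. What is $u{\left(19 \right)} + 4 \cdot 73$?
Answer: $653$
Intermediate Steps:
$u{\left(j \right)} = j^{2}$
$u{\left(19 \right)} + 4 \cdot 73 = 19^{2} + 4 \cdot 73 = 361 + 292 = 653$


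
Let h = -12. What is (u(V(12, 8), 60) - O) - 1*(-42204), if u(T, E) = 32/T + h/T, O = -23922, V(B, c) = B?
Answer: 198383/3 ≈ 66128.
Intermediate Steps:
u(T, E) = 20/T (u(T, E) = 32/T - 12/T = 20/T)
(u(V(12, 8), 60) - O) - 1*(-42204) = (20/12 - 1*(-23922)) - 1*(-42204) = (20*(1/12) + 23922) + 42204 = (5/3 + 23922) + 42204 = 71771/3 + 42204 = 198383/3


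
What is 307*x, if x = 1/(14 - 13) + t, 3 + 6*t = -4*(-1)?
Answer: 2149/6 ≈ 358.17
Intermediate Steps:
t = 1/6 (t = -1/2 + (-4*(-1))/6 = -1/2 + (1/6)*4 = -1/2 + 2/3 = 1/6 ≈ 0.16667)
x = 7/6 (x = 1/(14 - 13) + 1/6 = 1/1 + 1/6 = 1 + 1/6 = 7/6 ≈ 1.1667)
307*x = 307*(7/6) = 2149/6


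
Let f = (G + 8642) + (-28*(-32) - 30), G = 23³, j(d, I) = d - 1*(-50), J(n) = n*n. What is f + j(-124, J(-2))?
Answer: 21601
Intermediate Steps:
J(n) = n²
j(d, I) = 50 + d (j(d, I) = d + 50 = 50 + d)
G = 12167
f = 21675 (f = (12167 + 8642) + (-28*(-32) - 30) = 20809 + (896 - 30) = 20809 + 866 = 21675)
f + j(-124, J(-2)) = 21675 + (50 - 124) = 21675 - 74 = 21601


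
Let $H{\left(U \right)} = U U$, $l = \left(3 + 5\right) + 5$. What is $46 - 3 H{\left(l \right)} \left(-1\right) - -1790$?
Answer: $25112$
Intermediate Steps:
$l = 13$ ($l = 8 + 5 = 13$)
$H{\left(U \right)} = U^{2}$
$46 - 3 H{\left(l \right)} \left(-1\right) - -1790 = 46 - 3 \cdot 13^{2} \left(-1\right) - -1790 = 46 \left(-3\right) 169 \left(-1\right) + 1790 = 46 \left(\left(-507\right) \left(-1\right)\right) + 1790 = 46 \cdot 507 + 1790 = 23322 + 1790 = 25112$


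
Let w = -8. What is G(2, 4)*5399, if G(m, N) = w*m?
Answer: -86384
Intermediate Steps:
G(m, N) = -8*m
G(2, 4)*5399 = -8*2*5399 = -16*5399 = -86384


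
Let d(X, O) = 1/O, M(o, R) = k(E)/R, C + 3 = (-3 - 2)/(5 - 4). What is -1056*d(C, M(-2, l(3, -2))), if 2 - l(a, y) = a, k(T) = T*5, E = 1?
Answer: 1056/5 ≈ 211.20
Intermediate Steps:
C = -8 (C = -3 + (-3 - 2)/(5 - 4) = -3 - 5/1 = -3 - 5*1 = -3 - 5 = -8)
k(T) = 5*T
l(a, y) = 2 - a
M(o, R) = 5/R (M(o, R) = (5*1)/R = 5/R)
-1056*d(C, M(-2, l(3, -2))) = -1056/(5/(2 - 1*3)) = -1056/(5/(2 - 3)) = -1056/(5/(-1)) = -1056/(5*(-1)) = -1056/(-5) = -1056*(-1/5) = 1056/5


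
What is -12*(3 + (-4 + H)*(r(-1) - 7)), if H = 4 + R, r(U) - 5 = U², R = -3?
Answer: -72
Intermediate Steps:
r(U) = 5 + U²
H = 1 (H = 4 - 3 = 1)
-12*(3 + (-4 + H)*(r(-1) - 7)) = -12*(3 + (-4 + 1)*((5 + (-1)²) - 7)) = -12*(3 - 3*((5 + 1) - 7)) = -12*(3 - 3*(6 - 7)) = -12*(3 - 3*(-1)) = -12*(3 + 3) = -12*6 = -72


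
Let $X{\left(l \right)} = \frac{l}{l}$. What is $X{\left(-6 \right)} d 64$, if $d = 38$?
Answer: $2432$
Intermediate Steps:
$X{\left(l \right)} = 1$
$X{\left(-6 \right)} d 64 = 1 \cdot 38 \cdot 64 = 38 \cdot 64 = 2432$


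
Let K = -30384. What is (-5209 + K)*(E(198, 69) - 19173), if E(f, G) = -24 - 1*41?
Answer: 684738134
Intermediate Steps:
E(f, G) = -65 (E(f, G) = -24 - 41 = -65)
(-5209 + K)*(E(198, 69) - 19173) = (-5209 - 30384)*(-65 - 19173) = -35593*(-19238) = 684738134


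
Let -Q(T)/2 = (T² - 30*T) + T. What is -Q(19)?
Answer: -380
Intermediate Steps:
Q(T) = -2*T² + 58*T (Q(T) = -2*((T² - 30*T) + T) = -2*(T² - 29*T) = -2*T² + 58*T)
-Q(19) = -2*19*(29 - 1*19) = -2*19*(29 - 19) = -2*19*10 = -1*380 = -380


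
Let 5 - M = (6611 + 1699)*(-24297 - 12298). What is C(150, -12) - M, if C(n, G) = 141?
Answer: -304104314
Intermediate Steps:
M = 304104455 (M = 5 - (6611 + 1699)*(-24297 - 12298) = 5 - 8310*(-36595) = 5 - 1*(-304104450) = 5 + 304104450 = 304104455)
C(150, -12) - M = 141 - 1*304104455 = 141 - 304104455 = -304104314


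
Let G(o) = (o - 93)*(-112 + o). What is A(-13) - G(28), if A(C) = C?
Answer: -5473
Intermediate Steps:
G(o) = (-112 + o)*(-93 + o) (G(o) = (-93 + o)*(-112 + o) = (-112 + o)*(-93 + o))
A(-13) - G(28) = -13 - (10416 + 28² - 205*28) = -13 - (10416 + 784 - 5740) = -13 - 1*5460 = -13 - 5460 = -5473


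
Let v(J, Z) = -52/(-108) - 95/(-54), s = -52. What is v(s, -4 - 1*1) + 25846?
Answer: 1395805/54 ≈ 25848.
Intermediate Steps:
v(J, Z) = 121/54 (v(J, Z) = -52*(-1/108) - 95*(-1/54) = 13/27 + 95/54 = 121/54)
v(s, -4 - 1*1) + 25846 = 121/54 + 25846 = 1395805/54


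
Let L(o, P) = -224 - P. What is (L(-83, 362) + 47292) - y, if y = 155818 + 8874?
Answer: -117986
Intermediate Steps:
y = 164692
(L(-83, 362) + 47292) - y = ((-224 - 1*362) + 47292) - 1*164692 = ((-224 - 362) + 47292) - 164692 = (-586 + 47292) - 164692 = 46706 - 164692 = -117986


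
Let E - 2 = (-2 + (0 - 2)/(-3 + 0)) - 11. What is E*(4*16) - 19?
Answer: -2041/3 ≈ -680.33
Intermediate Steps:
E = -31/3 (E = 2 + ((-2 + (0 - 2)/(-3 + 0)) - 11) = 2 + ((-2 - 2/(-3)) - 11) = 2 + ((-2 - 2*(-⅓)) - 11) = 2 + ((-2 + ⅔) - 11) = 2 + (-4/3 - 11) = 2 - 37/3 = -31/3 ≈ -10.333)
E*(4*16) - 19 = -124*16/3 - 19 = -31/3*64 - 19 = -1984/3 - 19 = -2041/3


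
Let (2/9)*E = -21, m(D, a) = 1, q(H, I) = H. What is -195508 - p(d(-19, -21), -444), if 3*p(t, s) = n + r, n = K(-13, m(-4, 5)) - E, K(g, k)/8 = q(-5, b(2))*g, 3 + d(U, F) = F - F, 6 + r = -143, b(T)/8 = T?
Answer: -1173979/6 ≈ -1.9566e+5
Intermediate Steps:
b(T) = 8*T
r = -149 (r = -6 - 143 = -149)
d(U, F) = -3 (d(U, F) = -3 + (F - F) = -3 + 0 = -3)
K(g, k) = -40*g (K(g, k) = 8*(-5*g) = -40*g)
E = -189/2 (E = (9/2)*(-21) = -189/2 ≈ -94.500)
n = 1229/2 (n = -40*(-13) - 1*(-189/2) = 520 + 189/2 = 1229/2 ≈ 614.50)
p(t, s) = 931/6 (p(t, s) = (1229/2 - 149)/3 = (⅓)*(931/2) = 931/6)
-195508 - p(d(-19, -21), -444) = -195508 - 1*931/6 = -195508 - 931/6 = -1173979/6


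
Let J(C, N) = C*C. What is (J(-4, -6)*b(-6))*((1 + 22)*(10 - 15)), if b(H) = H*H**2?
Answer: 397440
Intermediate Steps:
J(C, N) = C**2
b(H) = H**3
(J(-4, -6)*b(-6))*((1 + 22)*(10 - 15)) = ((-4)**2*(-6)**3)*((1 + 22)*(10 - 15)) = (16*(-216))*(23*(-5)) = -3456*(-115) = 397440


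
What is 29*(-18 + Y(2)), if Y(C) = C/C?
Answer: -493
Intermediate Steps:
Y(C) = 1
29*(-18 + Y(2)) = 29*(-18 + 1) = 29*(-17) = -493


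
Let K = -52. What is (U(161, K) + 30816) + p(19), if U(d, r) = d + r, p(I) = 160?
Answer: 31085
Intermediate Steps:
(U(161, K) + 30816) + p(19) = ((161 - 52) + 30816) + 160 = (109 + 30816) + 160 = 30925 + 160 = 31085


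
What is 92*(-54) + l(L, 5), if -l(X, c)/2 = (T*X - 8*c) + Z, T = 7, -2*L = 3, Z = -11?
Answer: -4845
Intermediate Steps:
L = -3/2 (L = -½*3 = -3/2 ≈ -1.5000)
l(X, c) = 22 - 14*X + 16*c (l(X, c) = -2*((7*X - 8*c) - 11) = -2*((-8*c + 7*X) - 11) = -2*(-11 - 8*c + 7*X) = 22 - 14*X + 16*c)
92*(-54) + l(L, 5) = 92*(-54) + (22 - 14*(-3/2) + 16*5) = -4968 + (22 + 21 + 80) = -4968 + 123 = -4845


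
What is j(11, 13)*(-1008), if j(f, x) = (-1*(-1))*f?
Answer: -11088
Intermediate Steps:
j(f, x) = f (j(f, x) = 1*f = f)
j(11, 13)*(-1008) = 11*(-1008) = -11088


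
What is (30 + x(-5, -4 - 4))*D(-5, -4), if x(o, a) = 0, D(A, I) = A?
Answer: -150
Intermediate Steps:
(30 + x(-5, -4 - 4))*D(-5, -4) = (30 + 0)*(-5) = 30*(-5) = -150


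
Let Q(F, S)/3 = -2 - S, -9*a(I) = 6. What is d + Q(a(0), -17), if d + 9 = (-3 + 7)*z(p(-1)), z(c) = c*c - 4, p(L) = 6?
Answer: 164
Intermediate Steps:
a(I) = -⅔ (a(I) = -⅑*6 = -⅔)
z(c) = -4 + c² (z(c) = c² - 4 = -4 + c²)
Q(F, S) = -6 - 3*S (Q(F, S) = 3*(-2 - S) = -6 - 3*S)
d = 119 (d = -9 + (-3 + 7)*(-4 + 6²) = -9 + 4*(-4 + 36) = -9 + 4*32 = -9 + 128 = 119)
d + Q(a(0), -17) = 119 + (-6 - 3*(-17)) = 119 + (-6 + 51) = 119 + 45 = 164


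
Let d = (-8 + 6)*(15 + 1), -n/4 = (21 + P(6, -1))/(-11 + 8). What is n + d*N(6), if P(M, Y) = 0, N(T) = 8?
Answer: -228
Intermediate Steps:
n = 28 (n = -4*(21 + 0)/(-11 + 8) = -84/(-3) = -84*(-1)/3 = -4*(-7) = 28)
d = -32 (d = -2*16 = -32)
n + d*N(6) = 28 - 32*8 = 28 - 256 = -228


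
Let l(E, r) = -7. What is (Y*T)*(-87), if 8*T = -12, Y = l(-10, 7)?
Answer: -1827/2 ≈ -913.50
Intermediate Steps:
Y = -7
T = -3/2 (T = (⅛)*(-12) = -3/2 ≈ -1.5000)
(Y*T)*(-87) = -7*(-3/2)*(-87) = (21/2)*(-87) = -1827/2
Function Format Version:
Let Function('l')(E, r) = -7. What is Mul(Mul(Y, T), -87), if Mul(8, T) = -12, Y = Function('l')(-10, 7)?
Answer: Rational(-1827, 2) ≈ -913.50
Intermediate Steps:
Y = -7
T = Rational(-3, 2) (T = Mul(Rational(1, 8), -12) = Rational(-3, 2) ≈ -1.5000)
Mul(Mul(Y, T), -87) = Mul(Mul(-7, Rational(-3, 2)), -87) = Mul(Rational(21, 2), -87) = Rational(-1827, 2)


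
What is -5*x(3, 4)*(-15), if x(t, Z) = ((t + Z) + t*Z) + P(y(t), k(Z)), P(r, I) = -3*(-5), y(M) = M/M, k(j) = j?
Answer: 2550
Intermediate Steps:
y(M) = 1
P(r, I) = 15
x(t, Z) = 15 + Z + t + Z*t (x(t, Z) = ((t + Z) + t*Z) + 15 = ((Z + t) + Z*t) + 15 = (Z + t + Z*t) + 15 = 15 + Z + t + Z*t)
-5*x(3, 4)*(-15) = -5*(15 + 4 + 3 + 4*3)*(-15) = -5*(15 + 4 + 3 + 12)*(-15) = -5*34*(-15) = -170*(-15) = 2550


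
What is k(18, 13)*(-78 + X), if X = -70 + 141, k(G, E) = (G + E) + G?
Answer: -343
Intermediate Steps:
k(G, E) = E + 2*G (k(G, E) = (E + G) + G = E + 2*G)
X = 71
k(18, 13)*(-78 + X) = (13 + 2*18)*(-78 + 71) = (13 + 36)*(-7) = 49*(-7) = -343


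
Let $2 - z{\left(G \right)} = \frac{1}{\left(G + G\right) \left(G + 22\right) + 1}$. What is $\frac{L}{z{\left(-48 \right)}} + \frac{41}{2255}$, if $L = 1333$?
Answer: $\frac{183072548}{274615} \approx 666.65$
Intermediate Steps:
$z{\left(G \right)} = 2 - \frac{1}{1 + 2 G \left(22 + G\right)}$ ($z{\left(G \right)} = 2 - \frac{1}{\left(G + G\right) \left(G + 22\right) + 1} = 2 - \frac{1}{2 G \left(22 + G\right) + 1} = 2 - \frac{1}{1 + 2 G \left(22 + G\right)}$)
$\frac{L}{z{\left(-48 \right)}} + \frac{41}{2255} = \frac{1333}{\frac{1}{1 + 2 \left(-48\right)^{2} + 44 \left(-48\right)} \left(1 + 4 \left(-48\right)^{2} + 88 \left(-48\right)\right)} + \frac{41}{2255} = \frac{1333}{\frac{1}{1 + 2 \cdot 2304 - 2112} \left(1 + 4 \cdot 2304 - 4224\right)} + 41 \cdot \frac{1}{2255} = \frac{1333}{\frac{1}{1 + 4608 - 2112} \left(1 + 9216 - 4224\right)} + \frac{1}{55} = \frac{1333}{\frac{1}{2497} \cdot 4993} + \frac{1}{55} = \frac{1333}{\frac{4993}{2497}} + \frac{1}{55} = 1333 \cdot \frac{2497}{4993} + \frac{1}{55} = \frac{3328501}{4993} + \frac{1}{55} = \frac{183072548}{274615}$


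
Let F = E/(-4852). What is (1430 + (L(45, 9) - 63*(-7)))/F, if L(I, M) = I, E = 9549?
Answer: -9296432/9549 ≈ -973.55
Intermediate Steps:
F = -9549/4852 (F = 9549/(-4852) = 9549*(-1/4852) = -9549/4852 ≈ -1.9681)
(1430 + (L(45, 9) - 63*(-7)))/F = (1430 + (45 - 63*(-7)))/(-9549/4852) = (1430 + (45 + 441))*(-4852/9549) = (1430 + 486)*(-4852/9549) = 1916*(-4852/9549) = -9296432/9549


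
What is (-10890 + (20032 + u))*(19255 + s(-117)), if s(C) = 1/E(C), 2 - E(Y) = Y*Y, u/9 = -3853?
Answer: -6729575203440/13687 ≈ -4.9168e+8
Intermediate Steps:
u = -34677 (u = 9*(-3853) = -34677)
E(Y) = 2 - Y**2 (E(Y) = 2 - Y*Y = 2 - Y**2)
s(C) = 1/(2 - C**2)
(-10890 + (20032 + u))*(19255 + s(-117)) = (-10890 + (20032 - 34677))*(19255 - 1/(-2 + (-117)**2)) = (-10890 - 14645)*(19255 - 1/(-2 + 13689)) = -25535*(19255 - 1/13687) = -25535*263543184/13687 = -6729575203440/13687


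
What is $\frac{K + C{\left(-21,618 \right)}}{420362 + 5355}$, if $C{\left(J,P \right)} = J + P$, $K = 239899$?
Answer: $\frac{240496}{425717} \approx 0.56492$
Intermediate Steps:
$\frac{K + C{\left(-21,618 \right)}}{420362 + 5355} = \frac{239899 + \left(-21 + 618\right)}{420362 + 5355} = \frac{239899 + 597}{425717} = 240496 \cdot \frac{1}{425717} = \frac{240496}{425717}$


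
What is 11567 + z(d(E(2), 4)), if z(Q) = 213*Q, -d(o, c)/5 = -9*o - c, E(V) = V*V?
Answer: 54167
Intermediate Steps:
E(V) = V²
d(o, c) = 5*c + 45*o (d(o, c) = -5*(-9*o - c) = -5*(-c - 9*o) = 5*c + 45*o)
11567 + z(d(E(2), 4)) = 11567 + 213*(5*4 + 45*2²) = 11567 + 213*(20 + 45*4) = 11567 + 213*(20 + 180) = 11567 + 213*200 = 11567 + 42600 = 54167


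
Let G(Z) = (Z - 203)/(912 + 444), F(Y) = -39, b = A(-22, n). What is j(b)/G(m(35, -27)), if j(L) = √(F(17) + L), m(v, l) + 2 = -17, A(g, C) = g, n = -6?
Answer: -226*I*√61/37 ≈ -47.706*I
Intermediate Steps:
m(v, l) = -19 (m(v, l) = -2 - 17 = -19)
b = -22
G(Z) = -203/1356 + Z/1356 (G(Z) = (-203 + Z)/1356 = (-203 + Z)*(1/1356) = -203/1356 + Z/1356)
j(L) = √(-39 + L)
j(b)/G(m(35, -27)) = √(-39 - 22)/(-203/1356 + (1/1356)*(-19)) = √(-61)/(-203/1356 - 19/1356) = (I*√61)/(-37/226) = (I*√61)*(-226/37) = -226*I*√61/37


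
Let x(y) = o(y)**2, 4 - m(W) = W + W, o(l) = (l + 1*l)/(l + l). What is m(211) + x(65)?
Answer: -417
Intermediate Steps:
o(l) = 1 (o(l) = (l + l)/((2*l)) = (2*l)*(1/(2*l)) = 1)
m(W) = 4 - 2*W (m(W) = 4 - (W + W) = 4 - 2*W)
x(y) = 1 (x(y) = 1**2 = 1)
m(211) + x(65) = (4 - 2*211) + 1 = (4 - 422) + 1 = -418 + 1 = -417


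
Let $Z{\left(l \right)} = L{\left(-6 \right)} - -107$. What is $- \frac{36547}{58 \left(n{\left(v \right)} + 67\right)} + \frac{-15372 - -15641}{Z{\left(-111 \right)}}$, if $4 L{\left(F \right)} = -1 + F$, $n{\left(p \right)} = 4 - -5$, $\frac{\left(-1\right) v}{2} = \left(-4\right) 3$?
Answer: $- \frac{10643279}{1855768} \approx -5.7352$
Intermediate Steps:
$v = 24$ ($v = - 2 \left(\left(-4\right) 3\right) = \left(-2\right) \left(-12\right) = 24$)
$n{\left(p \right)} = 9$ ($n{\left(p \right)} = 4 + 5 = 9$)
$L{\left(F \right)} = - \frac{1}{4} + \frac{F}{4}$ ($L{\left(F \right)} = \frac{-1 + F}{4} = - \frac{1}{4} + \frac{F}{4}$)
$Z{\left(l \right)} = \frac{421}{4}$ ($Z{\left(l \right)} = \left(- \frac{1}{4} + \frac{1}{4} \left(-6\right)\right) - -107 = \left(- \frac{1}{4} - \frac{3}{2}\right) + 107 = - \frac{7}{4} + 107 = \frac{421}{4}$)
$- \frac{36547}{58 \left(n{\left(v \right)} + 67\right)} + \frac{-15372 - -15641}{Z{\left(-111 \right)}} = - \frac{36547}{58 \left(9 + 67\right)} + \frac{-15372 - -15641}{\frac{421}{4}} = - \frac{36547}{58 \cdot 76} + \left(-15372 + 15641\right) \frac{4}{421} = - \frac{36547}{4408} + 269 \cdot \frac{4}{421} = \left(-36547\right) \frac{1}{4408} + \frac{1076}{421} = - \frac{36547}{4408} + \frac{1076}{421} = - \frac{10643279}{1855768}$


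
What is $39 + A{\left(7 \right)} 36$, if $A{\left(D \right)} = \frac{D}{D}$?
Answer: $75$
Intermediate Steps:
$A{\left(D \right)} = 1$
$39 + A{\left(7 \right)} 36 = 39 + 1 \cdot 36 = 39 + 36 = 75$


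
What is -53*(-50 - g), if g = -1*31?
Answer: 1007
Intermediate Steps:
g = -31
-53*(-50 - g) = -53*(-50 - 1*(-31)) = -53*(-50 + 31) = -53*(-19) = 1007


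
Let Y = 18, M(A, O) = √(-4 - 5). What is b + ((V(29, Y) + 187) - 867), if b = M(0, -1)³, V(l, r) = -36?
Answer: -716 - 27*I ≈ -716.0 - 27.0*I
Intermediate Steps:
M(A, O) = 3*I (M(A, O) = √(-9) = 3*I)
b = -27*I (b = (3*I)³ = -27*I ≈ -27.0*I)
b + ((V(29, Y) + 187) - 867) = -27*I + ((-36 + 187) - 867) = -27*I + (151 - 867) = -27*I - 716 = -716 - 27*I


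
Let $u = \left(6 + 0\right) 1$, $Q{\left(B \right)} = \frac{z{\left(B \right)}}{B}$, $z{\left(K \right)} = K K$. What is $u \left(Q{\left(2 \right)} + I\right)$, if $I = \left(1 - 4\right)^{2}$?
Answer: $66$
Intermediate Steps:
$z{\left(K \right)} = K^{2}$
$I = 9$ ($I = \left(-3\right)^{2} = 9$)
$Q{\left(B \right)} = B$ ($Q{\left(B \right)} = \frac{B^{2}}{B} = B$)
$u = 6$ ($u = 6 \cdot 1 = 6$)
$u \left(Q{\left(2 \right)} + I\right) = 6 \left(2 + 9\right) = 6 \cdot 11 = 66$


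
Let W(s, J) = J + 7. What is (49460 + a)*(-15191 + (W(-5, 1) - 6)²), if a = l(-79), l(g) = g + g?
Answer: -748749474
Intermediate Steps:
l(g) = 2*g
a = -158 (a = 2*(-79) = -158)
W(s, J) = 7 + J
(49460 + a)*(-15191 + (W(-5, 1) - 6)²) = (49460 - 158)*(-15191 + ((7 + 1) - 6)²) = 49302*(-15191 + (8 - 6)²) = 49302*(-15191 + 2²) = 49302*(-15191 + 4) = 49302*(-15187) = -748749474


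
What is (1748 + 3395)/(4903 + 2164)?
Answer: 139/191 ≈ 0.72775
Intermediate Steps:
(1748 + 3395)/(4903 + 2164) = 5143/7067 = 5143*(1/7067) = 139/191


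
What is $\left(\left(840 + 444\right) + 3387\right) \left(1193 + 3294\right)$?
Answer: $20958777$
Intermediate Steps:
$\left(\left(840 + 444\right) + 3387\right) \left(1193 + 3294\right) = \left(1284 + 3387\right) 4487 = 4671 \cdot 4487 = 20958777$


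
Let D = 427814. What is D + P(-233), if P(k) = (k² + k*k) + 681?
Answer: 537073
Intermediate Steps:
P(k) = 681 + 2*k² (P(k) = (k² + k²) + 681 = 2*k² + 681 = 681 + 2*k²)
D + P(-233) = 427814 + (681 + 2*(-233)²) = 427814 + (681 + 2*54289) = 427814 + (681 + 108578) = 427814 + 109259 = 537073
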